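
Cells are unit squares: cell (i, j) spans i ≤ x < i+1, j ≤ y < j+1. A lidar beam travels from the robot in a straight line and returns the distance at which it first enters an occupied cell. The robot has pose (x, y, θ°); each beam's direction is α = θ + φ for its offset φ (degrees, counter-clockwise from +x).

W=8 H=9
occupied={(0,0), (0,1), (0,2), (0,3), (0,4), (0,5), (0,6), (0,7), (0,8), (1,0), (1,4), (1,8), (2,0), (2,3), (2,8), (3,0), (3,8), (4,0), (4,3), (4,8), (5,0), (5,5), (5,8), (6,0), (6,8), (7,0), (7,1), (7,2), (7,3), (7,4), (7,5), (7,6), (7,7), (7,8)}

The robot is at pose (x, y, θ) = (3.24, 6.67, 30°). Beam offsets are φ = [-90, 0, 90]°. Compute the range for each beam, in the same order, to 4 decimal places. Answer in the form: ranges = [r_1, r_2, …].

ranges = [3.0831, 2.6600, 1.5358]

beam 1: φ=-90°, α=300°
  cosα=0.5000 sinα=-0.8660 | (3,6) | tMaxX 1.5200 tMaxY 0.7736 | tΔX 2.0000 tΔY 1.1547
    t=0.7736 [y] (3,5)
    t=1.5200 [x] (4,5)
    t=1.9283 [y] (4,4)
    t=3.0831 [y] (4,3) — stop
  → r_1 = 3.0831
beam 2: φ=0°, α=30°
  cosα=0.8660 sinα=0.5000 | (3,6) | tMaxX 0.8776 tMaxY 0.6600 | tΔX 1.1547 tΔY 2.0000
    t=0.6600 [y] (3,7)
    t=0.8776 [x] (4,7)
    t=2.0323 [x] (5,7)
    t=2.6600 [y] (5,8) — stop
  → r_2 = 2.6600
beam 3: φ=90°, α=120°
  cosα=-0.5000 sinα=0.8660 | (3,6) | tMaxX 0.4800 tMaxY 0.3811 | tΔX 2.0000 tΔY 1.1547
    t=0.3811 [y] (3,7)
    t=0.4800 [x] (2,7)
    t=1.5358 [y] (2,8) — stop
  → r_3 = 1.5358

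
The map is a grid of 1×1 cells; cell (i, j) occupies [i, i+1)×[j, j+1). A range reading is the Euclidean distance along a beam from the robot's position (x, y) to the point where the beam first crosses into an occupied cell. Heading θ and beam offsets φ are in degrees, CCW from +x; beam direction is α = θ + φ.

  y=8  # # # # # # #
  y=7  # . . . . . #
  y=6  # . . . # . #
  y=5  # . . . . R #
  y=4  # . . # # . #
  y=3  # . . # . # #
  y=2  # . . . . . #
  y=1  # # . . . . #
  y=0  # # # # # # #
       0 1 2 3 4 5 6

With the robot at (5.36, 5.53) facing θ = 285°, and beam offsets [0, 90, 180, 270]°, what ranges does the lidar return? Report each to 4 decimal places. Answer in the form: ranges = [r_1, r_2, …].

beam 1: φ=0°, α=285°
  d=(0.2588,-0.9659)  start (5,5)  tX=2.4728 tY=0.5487  stride 1/|dx|=3.8637 1/|dy|=1.0353
    cross y-line → (5,4), t=0.5487
    cross y-line → (5,3), t=1.5840 (wall)
  → r_1 = 1.5840
beam 2: φ=90°, α=15°
  d=(0.9659,0.2588)  start (5,5)  tX=0.6626 tY=1.8159  stride 1/|dx|=1.0353 1/|dy|=3.8637
    cross x-line → (6,5), t=0.6626 (wall)
  → r_2 = 0.6626
beam 3: φ=180°, α=105°
  d=(-0.2588,0.9659)  start (5,5)  tX=1.3909 tY=0.4866  stride 1/|dx|=3.8637 1/|dy|=1.0353
    cross y-line → (5,6), t=0.4866
    cross x-line → (4,6), t=1.3909 (wall)
  → r_3 = 1.3909
beam 4: φ=270°, α=195°
  d=(-0.9659,-0.2588)  start (5,5)  tX=0.3727 tY=2.0478  stride 1/|dx|=1.0353 1/|dy|=3.8637
    cross x-line → (4,5), t=0.3727
    cross x-line → (3,5), t=1.4080
    cross y-line → (3,4), t=2.0478 (wall)
  → r_4 = 2.0478

ranges = [1.5840, 0.6626, 1.3909, 2.0478]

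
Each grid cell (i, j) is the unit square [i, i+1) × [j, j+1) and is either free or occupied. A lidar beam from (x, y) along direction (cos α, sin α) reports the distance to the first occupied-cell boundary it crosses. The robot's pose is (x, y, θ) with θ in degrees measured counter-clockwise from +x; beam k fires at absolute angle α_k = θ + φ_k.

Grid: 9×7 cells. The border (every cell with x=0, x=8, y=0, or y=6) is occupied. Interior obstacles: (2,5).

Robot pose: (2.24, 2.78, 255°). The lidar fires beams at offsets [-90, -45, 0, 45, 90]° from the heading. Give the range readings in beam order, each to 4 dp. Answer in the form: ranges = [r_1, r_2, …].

beam 1: φ=-90°, α=165°
  cosα=-0.9659 sinα=0.2588 | (2,2) | tMaxX 0.2485 tMaxY 0.8500 | tΔX 1.0353 tΔY 3.8637
    t=0.2485 [x] (1,2)
    t=0.8500 [y] (1,3)
    t=1.2837 [x] (0,3) — stop
  → r_1 = 1.2837
beam 2: φ=-45°, α=210°
  cosα=-0.8660 sinα=-0.5000 | (2,2) | tMaxX 0.2771 tMaxY 1.5600 | tΔX 1.1547 tΔY 2.0000
    t=0.2771 [x] (1,2)
    t=1.4318 [x] (0,2) — stop
  → r_2 = 1.4318
beam 3: φ=0°, α=255°
  cosα=-0.2588 sinα=-0.9659 | (2,2) | tMaxX 0.9273 tMaxY 0.8075 | tΔX 3.8637 tΔY 1.0353
    t=0.8075 [y] (2,1)
    t=0.9273 [x] (1,1)
    t=1.8428 [y] (1,0) — stop
  → r_3 = 1.8428
beam 4: φ=45°, α=300°
  cosα=0.5000 sinα=-0.8660 | (2,2) | tMaxX 1.5200 tMaxY 0.9007 | tΔX 2.0000 tΔY 1.1547
    t=0.9007 [y] (2,1)
    t=1.5200 [x] (3,1)
    t=2.0554 [y] (3,0) — stop
  → r_4 = 2.0554
beam 5: φ=90°, α=345°
  cosα=0.9659 sinα=-0.2588 | (2,2) | tMaxX 0.7868 tMaxY 3.0137 | tΔX 1.0353 tΔY 3.8637
    t=0.7868 [x] (3,2)
    t=1.8221 [x] (4,2)
    t=2.8574 [x] (5,2)
    t=3.0137 [y] (5,1)
    t=3.8926 [x] (6,1)
    t=4.9279 [x] (7,1)
    t=5.9632 [x] (8,1) — stop
  → r_5 = 5.9632

ranges = [1.2837, 1.4318, 1.8428, 2.0554, 5.9632]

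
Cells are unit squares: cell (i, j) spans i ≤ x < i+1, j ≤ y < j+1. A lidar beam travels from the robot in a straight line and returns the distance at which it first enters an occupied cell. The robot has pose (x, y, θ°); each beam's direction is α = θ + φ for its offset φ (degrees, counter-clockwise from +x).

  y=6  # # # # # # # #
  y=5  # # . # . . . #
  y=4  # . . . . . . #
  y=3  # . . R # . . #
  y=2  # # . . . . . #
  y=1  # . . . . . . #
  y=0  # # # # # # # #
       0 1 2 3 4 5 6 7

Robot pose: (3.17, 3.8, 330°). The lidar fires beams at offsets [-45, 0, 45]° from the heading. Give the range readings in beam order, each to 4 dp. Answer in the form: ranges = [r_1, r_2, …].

ranges = [2.8988, 0.9584, 3.9651]

beam 1: φ=-45°, α=285°
  d=(0.2588,-0.9659)  start (3,3)  tX=3.2069 tY=0.8282  stride 1/|dx|=3.8637 1/|dy|=1.0353
    cross y-line → (3,2), t=0.8282
    cross y-line → (3,1), t=1.8635
    cross y-line → (3,0), t=2.8988 (wall)
  → r_1 = 2.8988
beam 2: φ=0°, α=330°
  d=(0.8660,-0.5000)  start (3,3)  tX=0.9584 tY=1.6000  stride 1/|dx|=1.1547 1/|dy|=2.0000
    cross x-line → (4,3), t=0.9584 (wall)
  → r_2 = 0.9584
beam 3: φ=45°, α=15°
  d=(0.9659,0.2588)  start (3,3)  tX=0.8593 tY=0.7727  stride 1/|dx|=1.0353 1/|dy|=3.8637
    cross y-line → (3,4), t=0.7727
    cross x-line → (4,4), t=0.8593
    cross x-line → (5,4), t=1.8946
    cross x-line → (6,4), t=2.9298
    cross x-line → (7,4), t=3.9651 (wall)
  → r_3 = 3.9651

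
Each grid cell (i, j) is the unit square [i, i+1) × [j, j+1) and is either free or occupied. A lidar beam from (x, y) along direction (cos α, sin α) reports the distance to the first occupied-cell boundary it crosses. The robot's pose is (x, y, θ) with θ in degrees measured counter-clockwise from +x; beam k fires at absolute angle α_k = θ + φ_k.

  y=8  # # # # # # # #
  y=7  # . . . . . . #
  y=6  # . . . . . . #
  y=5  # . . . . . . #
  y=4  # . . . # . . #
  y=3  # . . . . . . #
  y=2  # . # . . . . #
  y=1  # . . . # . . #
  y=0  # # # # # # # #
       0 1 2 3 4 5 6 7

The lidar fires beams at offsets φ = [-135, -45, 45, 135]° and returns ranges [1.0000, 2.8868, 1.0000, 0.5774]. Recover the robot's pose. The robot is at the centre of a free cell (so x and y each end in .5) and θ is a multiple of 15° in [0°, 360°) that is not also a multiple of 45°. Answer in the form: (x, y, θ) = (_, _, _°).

(x, y, θ) = (1.5, 3.5, 75°)

Enumerate (i+0.5, j+0.5, θ) over the 39 free cells and 16 admissible headings. For each, cast all 4 beams and compare to the given ranges.
  (6.5, 7.5, 285°): beam 2 = 3.0000 ≠ 2.8868 ✗
  (5.5, 4.5, 345°): beam 1 = 0.5774 ≠ 1.0000 ✗
  (3.5, 2.5, 240°): beam 1 = 5.6940 ≠ 1.0000 ✗
  (2.5, 5.5, 330°): beam 1 = 1.5529 ≠ 1.0000 ✗
  …
  (1.5, 3.5, 75°): r_1=1.0000, r_2=2.8868, r_3=1.0000, r_4=0.5774 — all match ✓
No second candidate reproduces the full scan.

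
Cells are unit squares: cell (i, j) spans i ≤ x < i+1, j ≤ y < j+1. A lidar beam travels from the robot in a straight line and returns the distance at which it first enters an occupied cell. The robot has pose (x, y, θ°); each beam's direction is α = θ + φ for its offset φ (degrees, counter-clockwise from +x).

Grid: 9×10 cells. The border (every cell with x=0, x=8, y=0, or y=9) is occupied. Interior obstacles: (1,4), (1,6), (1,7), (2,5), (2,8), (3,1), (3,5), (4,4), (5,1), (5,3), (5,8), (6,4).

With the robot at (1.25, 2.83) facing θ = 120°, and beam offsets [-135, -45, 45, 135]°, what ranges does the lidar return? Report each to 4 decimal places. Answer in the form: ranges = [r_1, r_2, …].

ranges = [3.8823, 1.2113, 0.2588, 0.9659]

beam 1: φ=-135°, α=345°
  cosα=0.9659 sinα=-0.2588 | (1,2) | tMaxX 0.7765 tMaxY 3.2069 | tΔX 1.0353 tΔY 3.8637
    t=0.7765 [x] (2,2)
    t=1.8117 [x] (3,2)
    t=2.8470 [x] (4,2)
    t=3.2069 [y] (4,1)
    t=3.8823 [x] (5,1) — stop
  → r_1 = 3.8823
beam 2: φ=-45°, α=75°
  cosα=0.2588 sinα=0.9659 | (1,2) | tMaxX 2.8978 tMaxY 0.1760 | tΔX 3.8637 tΔY 1.0353
    t=0.1760 [y] (1,3)
    t=1.2113 [y] (1,4) — stop
  → r_2 = 1.2113
beam 3: φ=45°, α=165°
  cosα=-0.9659 sinα=0.2588 | (1,2) | tMaxX 0.2588 tMaxY 0.6568 | tΔX 1.0353 tΔY 3.8637
    t=0.2588 [x] (0,2) — stop
  → r_3 = 0.2588
beam 4: φ=135°, α=255°
  cosα=-0.2588 sinα=-0.9659 | (1,2) | tMaxX 0.9659 tMaxY 0.8593 | tΔX 3.8637 tΔY 1.0353
    t=0.8593 [y] (1,1)
    t=0.9659 [x] (0,1) — stop
  → r_4 = 0.9659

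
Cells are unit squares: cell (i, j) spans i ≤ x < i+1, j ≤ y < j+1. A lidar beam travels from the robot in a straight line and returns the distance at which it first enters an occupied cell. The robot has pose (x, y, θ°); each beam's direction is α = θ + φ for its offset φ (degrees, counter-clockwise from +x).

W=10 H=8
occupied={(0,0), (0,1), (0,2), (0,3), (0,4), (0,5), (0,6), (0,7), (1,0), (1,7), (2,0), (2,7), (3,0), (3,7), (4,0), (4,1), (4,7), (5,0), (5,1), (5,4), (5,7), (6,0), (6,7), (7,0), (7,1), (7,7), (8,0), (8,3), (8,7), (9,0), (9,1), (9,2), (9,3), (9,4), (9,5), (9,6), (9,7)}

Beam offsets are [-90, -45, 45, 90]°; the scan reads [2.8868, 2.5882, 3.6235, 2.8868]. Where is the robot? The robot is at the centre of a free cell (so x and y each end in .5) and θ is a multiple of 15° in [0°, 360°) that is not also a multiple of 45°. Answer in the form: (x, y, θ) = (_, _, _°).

(x, y, θ) = (3.5, 4.5, 210°)

Enumerate (i+0.5, j+0.5, θ) over the 43 free cells and 16 admissible headings. For each, cast all 4 beams and compare to the given ranges.
  (3.5, 5.5, 285°): beam 1 = 2.5882 ≠ 2.8868 ✗
  (7.5, 6.5, 75°): beam 1 = 1.5529 ≠ 2.8868 ✗
  (6.5, 4.5, 150°): beam 3 = 0.5176 ≠ 3.6235 ✗
  (3.5, 4.5, 165°): beam 1 = 2.5882 ≠ 2.8868 ✗
  …
  (3.5, 4.5, 210°): r_1=2.8868, r_2=2.5882, r_3=3.6235, r_4=2.8868 — all match ✓
No second candidate reproduces the full scan.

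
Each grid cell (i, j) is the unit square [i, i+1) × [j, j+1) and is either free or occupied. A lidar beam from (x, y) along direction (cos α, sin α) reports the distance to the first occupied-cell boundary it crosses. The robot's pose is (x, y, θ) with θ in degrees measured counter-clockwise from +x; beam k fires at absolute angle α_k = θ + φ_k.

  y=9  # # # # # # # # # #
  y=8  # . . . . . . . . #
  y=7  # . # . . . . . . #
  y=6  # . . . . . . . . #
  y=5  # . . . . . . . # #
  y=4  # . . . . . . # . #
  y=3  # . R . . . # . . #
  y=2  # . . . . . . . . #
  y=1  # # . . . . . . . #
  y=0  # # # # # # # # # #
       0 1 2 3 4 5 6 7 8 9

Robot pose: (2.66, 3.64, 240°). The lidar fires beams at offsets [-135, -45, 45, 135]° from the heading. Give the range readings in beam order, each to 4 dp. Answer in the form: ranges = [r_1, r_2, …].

beam 1: φ=-135°, α=105°
  dir = (cos 105°, sin 105°) = (-0.2588, 0.9659); from cell (2,3)
  next x-line at t=2.5500, next y-line at t=0.3727; Δt_x=3.8637, Δt_y=1.0353
    y: enter (2,4) at t=0.3727
    y: enter (2,5) at t=1.4080
    y: enter (2,6) at t=2.4433
    x: enter (1,6) at t=2.5500
    y: enter (1,7) at t=3.4785
    y: enter (1,8) at t=4.5138
    y: enter (1,9) at t=5.5491 ← occupied
  → r_1 = 5.5491
beam 2: φ=-45°, α=195°
  dir = (cos 195°, sin 195°) = (-0.9659, -0.2588); from cell (2,3)
  next x-line at t=0.6833, next y-line at t=2.4728; Δt_x=1.0353, Δt_y=3.8637
    x: enter (1,3) at t=0.6833
    x: enter (0,3) at t=1.7186 ← occupied
  → r_2 = 1.7186
beam 3: φ=45°, α=285°
  dir = (cos 285°, sin 285°) = (0.2588, -0.9659); from cell (2,3)
  next x-line at t=1.3137, next y-line at t=0.6626; Δt_x=3.8637, Δt_y=1.0353
    y: enter (2,2) at t=0.6626
    x: enter (3,2) at t=1.3137
    y: enter (3,1) at t=1.6979
    y: enter (3,0) at t=2.7331 ← occupied
  → r_3 = 2.7331
beam 4: φ=135°, α=15°
  dir = (cos 15°, sin 15°) = (0.9659, 0.2588); from cell (2,3)
  next x-line at t=0.3520, next y-line at t=1.3909; Δt_x=1.0353, Δt_y=3.8637
    x: enter (3,3) at t=0.3520
    x: enter (4,3) at t=1.3873
    y: enter (4,4) at t=1.3909
    x: enter (5,4) at t=2.4225
    x: enter (6,4) at t=3.4578
    x: enter (7,4) at t=4.4931 ← occupied
  → r_4 = 4.4931

ranges = [5.5491, 1.7186, 2.7331, 4.4931]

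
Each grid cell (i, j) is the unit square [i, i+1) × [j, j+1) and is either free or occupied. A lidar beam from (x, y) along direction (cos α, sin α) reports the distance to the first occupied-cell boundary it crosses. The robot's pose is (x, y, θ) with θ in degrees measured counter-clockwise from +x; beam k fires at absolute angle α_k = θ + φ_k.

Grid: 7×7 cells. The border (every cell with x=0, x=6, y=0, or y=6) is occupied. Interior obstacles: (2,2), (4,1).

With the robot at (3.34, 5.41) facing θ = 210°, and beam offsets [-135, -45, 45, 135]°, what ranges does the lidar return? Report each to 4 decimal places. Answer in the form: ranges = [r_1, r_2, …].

ranges = [0.6108, 2.2796, 2.4950, 2.7538]

beam 1: φ=-135°, α=75°
  direction (0.2588, 0.9659); cell (3,5); t to first gridline: x 2.5500, y 0.6108 (then +3.8637 / +1.0353)
    (3,6) via y @ 0.6108  # hit
  → r_1 = 0.6108
beam 2: φ=-45°, α=165°
  direction (-0.9659, 0.2588); cell (3,5); t to first gridline: x 0.3520, y 2.2796 (then +1.0353 / +3.8637)
    (2,5) via x @ 0.3520
    (1,5) via x @ 1.3873
    (1,6) via y @ 2.2796  # hit
  → r_2 = 2.2796
beam 3: φ=45°, α=255°
  direction (-0.2588, -0.9659); cell (3,5); t to first gridline: x 1.3137, y 0.4245 (then +3.8637 / +1.0353)
    (3,4) via y @ 0.4245
    (2,4) via x @ 1.3137
    (2,3) via y @ 1.4597
    (2,2) via y @ 2.4950  # hit
  → r_3 = 2.4950
beam 4: φ=135°, α=345°
  direction (0.9659, -0.2588); cell (3,5); t to first gridline: x 0.6833, y 1.5841 (then +1.0353 / +3.8637)
    (4,5) via x @ 0.6833
    (4,4) via y @ 1.5841
    (5,4) via x @ 1.7186
    (6,4) via x @ 2.7538  # hit
  → r_4 = 2.7538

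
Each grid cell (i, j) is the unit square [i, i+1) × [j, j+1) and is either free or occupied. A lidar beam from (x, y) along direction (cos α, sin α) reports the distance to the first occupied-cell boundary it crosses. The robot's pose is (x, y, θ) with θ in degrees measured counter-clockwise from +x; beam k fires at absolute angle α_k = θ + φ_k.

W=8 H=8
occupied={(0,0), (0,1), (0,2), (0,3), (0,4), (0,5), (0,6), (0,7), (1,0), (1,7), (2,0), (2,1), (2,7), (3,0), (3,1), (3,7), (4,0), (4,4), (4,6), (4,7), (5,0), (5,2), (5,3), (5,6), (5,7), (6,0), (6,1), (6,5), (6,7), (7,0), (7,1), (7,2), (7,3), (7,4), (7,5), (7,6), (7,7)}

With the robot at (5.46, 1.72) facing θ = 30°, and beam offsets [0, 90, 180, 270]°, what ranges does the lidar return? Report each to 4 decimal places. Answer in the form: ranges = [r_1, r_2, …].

ranges = [0.5600, 0.3233, 1.4400, 0.8314]

beam 1: φ=0°, α=30°
  direction (0.8660, 0.5000); cell (5,1); t to first gridline: x 0.6235, y 0.5600 (then +1.1547 / +2.0000)
    (5,2) via y @ 0.5600  # hit
  → r_1 = 0.5600
beam 2: φ=90°, α=120°
  direction (-0.5000, 0.8660); cell (5,1); t to first gridline: x 0.9200, y 0.3233 (then +2.0000 / +1.1547)
    (5,2) via y @ 0.3233  # hit
  → r_2 = 0.3233
beam 3: φ=180°, α=210°
  direction (-0.8660, -0.5000); cell (5,1); t to first gridline: x 0.5312, y 1.4400 (then +1.1547 / +2.0000)
    (4,1) via x @ 0.5312
    (4,0) via y @ 1.4400  # hit
  → r_3 = 1.4400
beam 4: φ=270°, α=300°
  direction (0.5000, -0.8660); cell (5,1); t to first gridline: x 1.0800, y 0.8314 (then +2.0000 / +1.1547)
    (5,0) via y @ 0.8314  # hit
  → r_4 = 0.8314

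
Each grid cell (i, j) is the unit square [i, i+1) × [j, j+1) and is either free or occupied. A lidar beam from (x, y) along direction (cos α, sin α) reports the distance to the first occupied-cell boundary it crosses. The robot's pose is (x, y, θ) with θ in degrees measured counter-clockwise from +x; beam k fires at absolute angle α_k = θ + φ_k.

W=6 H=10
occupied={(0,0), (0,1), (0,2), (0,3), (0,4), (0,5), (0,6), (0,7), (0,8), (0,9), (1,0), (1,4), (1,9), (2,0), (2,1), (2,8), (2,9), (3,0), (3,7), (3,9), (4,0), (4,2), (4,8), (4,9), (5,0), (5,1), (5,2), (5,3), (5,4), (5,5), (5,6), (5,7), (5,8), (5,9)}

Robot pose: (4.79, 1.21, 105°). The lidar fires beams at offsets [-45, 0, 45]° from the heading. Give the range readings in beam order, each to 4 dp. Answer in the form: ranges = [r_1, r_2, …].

beam 1: φ=-45°, α=60°
  cosα=0.5000 sinα=0.8660 | (4,1) | tMaxX 0.4200 tMaxY 0.9122 | tΔX 2.0000 tΔY 1.1547
    t=0.4200 [x] (5,1) — stop
  → r_1 = 0.4200
beam 2: φ=0°, α=105°
  cosα=-0.2588 sinα=0.9659 | (4,1) | tMaxX 3.0523 tMaxY 0.8179 | tΔX 3.8637 tΔY 1.0353
    t=0.8179 [y] (4,2) — stop
  → r_2 = 0.8179
beam 3: φ=45°, α=150°
  cosα=-0.8660 sinα=0.5000 | (4,1) | tMaxX 0.9122 tMaxY 1.5800 | tΔX 1.1547 tΔY 2.0000
    t=0.9122 [x] (3,1)
    t=1.5800 [y] (3,2)
    t=2.0669 [x] (2,2)
    t=3.2216 [x] (1,2)
    t=3.5800 [y] (1,3)
    t=4.3763 [x] (0,3) — stop
  → r_3 = 4.3763

ranges = [0.4200, 0.8179, 4.3763]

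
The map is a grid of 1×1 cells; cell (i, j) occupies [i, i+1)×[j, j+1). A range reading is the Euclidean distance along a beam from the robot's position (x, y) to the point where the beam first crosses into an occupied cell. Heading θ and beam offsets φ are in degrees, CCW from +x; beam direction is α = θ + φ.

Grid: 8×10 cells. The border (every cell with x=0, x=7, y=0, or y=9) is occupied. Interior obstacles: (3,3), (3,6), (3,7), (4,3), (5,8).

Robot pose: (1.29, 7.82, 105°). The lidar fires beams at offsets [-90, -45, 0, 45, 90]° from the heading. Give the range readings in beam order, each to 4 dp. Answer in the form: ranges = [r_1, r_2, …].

ranges = [3.8409, 1.3625, 1.1205, 0.3349, 0.3002]

beam 1: φ=-90°, α=15°
  d=(0.9659,0.2588)  start (1,7)  tX=0.7350 tY=0.6955  stride 1/|dx|=1.0353 1/|dy|=3.8637
    cross y-line → (1,8), t=0.6955
    cross x-line → (2,8), t=0.7350
    cross x-line → (3,8), t=1.7703
    cross x-line → (4,8), t=2.8056
    cross x-line → (5,8), t=3.8409 (wall)
  → r_1 = 3.8409
beam 2: φ=-45°, α=60°
  d=(0.5000,0.8660)  start (1,7)  tX=1.4200 tY=0.2078  stride 1/|dx|=2.0000 1/|dy|=1.1547
    cross y-line → (1,8), t=0.2078
    cross y-line → (1,9), t=1.3625 (wall)
  → r_2 = 1.3625
beam 3: φ=0°, α=105°
  d=(-0.2588,0.9659)  start (1,7)  tX=1.1205 tY=0.1863  stride 1/|dx|=3.8637 1/|dy|=1.0353
    cross y-line → (1,8), t=0.1863
    cross x-line → (0,8), t=1.1205 (wall)
  → r_3 = 1.1205
beam 4: φ=45°, α=150°
  d=(-0.8660,0.5000)  start (1,7)  tX=0.3349 tY=0.3600  stride 1/|dx|=1.1547 1/|dy|=2.0000
    cross x-line → (0,7), t=0.3349 (wall)
  → r_4 = 0.3349
beam 5: φ=90°, α=195°
  d=(-0.9659,-0.2588)  start (1,7)  tX=0.3002 tY=3.1682  stride 1/|dx|=1.0353 1/|dy|=3.8637
    cross x-line → (0,7), t=0.3002 (wall)
  → r_5 = 0.3002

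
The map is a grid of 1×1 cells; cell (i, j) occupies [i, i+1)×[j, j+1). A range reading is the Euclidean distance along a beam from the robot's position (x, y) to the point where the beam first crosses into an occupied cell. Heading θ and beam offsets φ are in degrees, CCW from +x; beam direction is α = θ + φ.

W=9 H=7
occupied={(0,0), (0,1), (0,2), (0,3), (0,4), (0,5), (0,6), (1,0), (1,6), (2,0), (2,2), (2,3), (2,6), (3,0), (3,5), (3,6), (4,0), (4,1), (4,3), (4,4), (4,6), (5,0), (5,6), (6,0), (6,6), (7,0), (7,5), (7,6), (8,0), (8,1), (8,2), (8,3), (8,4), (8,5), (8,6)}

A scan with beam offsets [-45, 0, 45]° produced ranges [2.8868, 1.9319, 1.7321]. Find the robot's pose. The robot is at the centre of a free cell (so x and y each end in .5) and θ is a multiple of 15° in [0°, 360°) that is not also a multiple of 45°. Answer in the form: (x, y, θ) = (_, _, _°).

(x, y, θ) = (5.5, 4.5, 15°)

The pose lattice has 28·16 = 448 candidates. Test each by forward raycasting.
  (3.5, 3.5, 300°): beam 1 = 2.5882 ≠ 2.8868 ✗
  (5.5, 3.5, 300°): beam 1 = 1.9319 ≠ 2.8868 ✗
  (5.5, 5.5, 285°): beam 1 = 1.0000 ≠ 2.8868 ✗
  (5.5, 1.5, 300°): beam 1 = 0.5176 ≠ 2.8868 ✗
  …
  (5.5, 4.5, 15°): r_1=2.8868, r_2=1.9319, r_3=1.7321 — all match ✓
No second candidate reproduces the full scan.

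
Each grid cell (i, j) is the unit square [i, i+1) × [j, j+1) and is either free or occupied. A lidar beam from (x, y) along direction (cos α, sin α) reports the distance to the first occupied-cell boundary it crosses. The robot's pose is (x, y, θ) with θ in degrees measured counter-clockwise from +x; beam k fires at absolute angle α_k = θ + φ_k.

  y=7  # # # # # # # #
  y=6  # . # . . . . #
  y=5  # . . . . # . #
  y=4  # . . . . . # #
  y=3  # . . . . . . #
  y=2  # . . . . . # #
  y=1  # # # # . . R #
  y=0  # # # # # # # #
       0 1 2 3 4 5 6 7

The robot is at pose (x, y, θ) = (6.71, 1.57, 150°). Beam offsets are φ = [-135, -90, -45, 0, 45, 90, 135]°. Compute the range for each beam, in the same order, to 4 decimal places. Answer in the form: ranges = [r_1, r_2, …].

ranges = [0.3002, 0.4965, 0.4452, 6.5933, 2.2023, 0.6582, 0.5901]

beam 1: φ=-135°, α=15°
  d=(0.9659,0.2588)  start (6,1)  tX=0.3002 tY=1.6614  stride 1/|dx|=1.0353 1/|dy|=3.8637
    cross x-line → (7,1), t=0.3002 (wall)
  → r_1 = 0.3002
beam 2: φ=-90°, α=60°
  d=(0.5000,0.8660)  start (6,1)  tX=0.5800 tY=0.4965  stride 1/|dx|=2.0000 1/|dy|=1.1547
    cross y-line → (6,2), t=0.4965 (wall)
  → r_2 = 0.4965
beam 3: φ=-45°, α=105°
  d=(-0.2588,0.9659)  start (6,1)  tX=2.7432 tY=0.4452  stride 1/|dx|=3.8637 1/|dy|=1.0353
    cross y-line → (6,2), t=0.4452 (wall)
  → r_3 = 0.4452
beam 4: φ=0°, α=150°
  d=(-0.8660,0.5000)  start (6,1)  tX=0.8198 tY=0.8600  stride 1/|dx|=1.1547 1/|dy|=2.0000
    cross x-line → (5,1), t=0.8198
    cross y-line → (5,2), t=0.8600
    cross x-line → (4,2), t=1.9745
    cross y-line → (4,3), t=2.8600
    cross x-line → (3,3), t=3.1292
    cross x-line → (2,3), t=4.2839
    cross y-line → (2,4), t=4.8600
    cross x-line → (1,4), t=5.4386
    cross x-line → (0,4), t=6.5933 (wall)
  → r_4 = 6.5933
beam 5: φ=45°, α=195°
  d=(-0.9659,-0.2588)  start (6,1)  tX=0.7350 tY=2.2023  stride 1/|dx|=1.0353 1/|dy|=3.8637
    cross x-line → (5,1), t=0.7350
    cross x-line → (4,1), t=1.7703
    cross y-line → (4,0), t=2.2023 (wall)
  → r_5 = 2.2023
beam 6: φ=90°, α=240°
  d=(-0.5000,-0.8660)  start (6,1)  tX=1.4200 tY=0.6582  stride 1/|dx|=2.0000 1/|dy|=1.1547
    cross y-line → (6,0), t=0.6582 (wall)
  → r_6 = 0.6582
beam 7: φ=135°, α=285°
  d=(0.2588,-0.9659)  start (6,1)  tX=1.1205 tY=0.5901  stride 1/|dx|=3.8637 1/|dy|=1.0353
    cross y-line → (6,0), t=0.5901 (wall)
  → r_7 = 0.5901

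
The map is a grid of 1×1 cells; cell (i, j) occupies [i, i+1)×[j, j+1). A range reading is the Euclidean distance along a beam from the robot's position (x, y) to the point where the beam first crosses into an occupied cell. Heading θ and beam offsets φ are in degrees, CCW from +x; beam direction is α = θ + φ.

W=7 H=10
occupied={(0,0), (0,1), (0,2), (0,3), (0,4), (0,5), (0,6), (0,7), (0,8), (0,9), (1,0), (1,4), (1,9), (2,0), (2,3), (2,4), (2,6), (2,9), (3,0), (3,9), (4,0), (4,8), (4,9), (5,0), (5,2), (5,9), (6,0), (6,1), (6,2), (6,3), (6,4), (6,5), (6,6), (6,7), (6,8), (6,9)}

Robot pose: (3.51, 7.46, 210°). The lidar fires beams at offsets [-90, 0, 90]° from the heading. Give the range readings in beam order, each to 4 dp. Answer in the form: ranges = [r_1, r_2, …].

ranges = [1.7782, 0.9200, 4.9800]

beam 1: φ=-90°, α=120°
  dir = (cos 120°, sin 120°) = (-0.5000, 0.8660); from cell (3,7)
  next x-line at t=1.0200, next y-line at t=0.6235; Δt_x=2.0000, Δt_y=1.1547
    y: enter (3,8) at t=0.6235
    x: enter (2,8) at t=1.0200
    y: enter (2,9) at t=1.7782 ← occupied
  → r_1 = 1.7782
beam 2: φ=0°, α=210°
  dir = (cos 210°, sin 210°) = (-0.8660, -0.5000); from cell (3,7)
  next x-line at t=0.5889, next y-line at t=0.9200; Δt_x=1.1547, Δt_y=2.0000
    x: enter (2,7) at t=0.5889
    y: enter (2,6) at t=0.9200 ← occupied
  → r_2 = 0.9200
beam 3: φ=90°, α=300°
  dir = (cos 300°, sin 300°) = (0.5000, -0.8660); from cell (3,7)
  next x-line at t=0.9800, next y-line at t=0.5312; Δt_x=2.0000, Δt_y=1.1547
    y: enter (3,6) at t=0.5312
    x: enter (4,6) at t=0.9800
    y: enter (4,5) at t=1.6859
    y: enter (4,4) at t=2.8406
    x: enter (5,4) at t=2.9800
    y: enter (5,3) at t=3.9953
    x: enter (6,3) at t=4.9800 ← occupied
  → r_3 = 4.9800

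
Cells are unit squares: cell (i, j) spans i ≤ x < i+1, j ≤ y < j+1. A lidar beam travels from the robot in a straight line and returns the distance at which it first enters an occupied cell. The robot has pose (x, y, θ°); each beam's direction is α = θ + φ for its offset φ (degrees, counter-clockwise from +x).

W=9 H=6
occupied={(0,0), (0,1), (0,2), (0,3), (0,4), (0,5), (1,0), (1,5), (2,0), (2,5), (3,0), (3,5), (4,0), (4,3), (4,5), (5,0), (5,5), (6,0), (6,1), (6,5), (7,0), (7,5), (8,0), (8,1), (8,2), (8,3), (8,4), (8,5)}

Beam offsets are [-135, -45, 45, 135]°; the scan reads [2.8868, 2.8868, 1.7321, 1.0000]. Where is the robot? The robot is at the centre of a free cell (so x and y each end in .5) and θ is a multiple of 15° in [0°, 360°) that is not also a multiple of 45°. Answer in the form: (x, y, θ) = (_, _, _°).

The pose lattice has 26·16 = 416 candidates. Test each by forward raycasting.
  (5.5, 2.5, 330°): beam 1 = 4.6587 ≠ 2.8868 ✗
  (2.5, 4.5, 30°): beam 1 = 3.6235 ≠ 2.8868 ✗
  (6.5, 4.5, 210°): beam 1 = 0.5176 ≠ 2.8868 ✗
  (7.5, 4.5, 15°): beam 2 = 0.5774 ≠ 2.8868 ✗
  (5.5, 3.5, 345°): beam 1 = 0.5774 ≠ 2.8868 ✗
  …
  (3.5, 2.5, 255°): r_1=2.8868, r_2=2.8868, r_3=1.7321, r_4=1.0000 — all match ✓
No second candidate reproduces the full scan.

(x, y, θ) = (3.5, 2.5, 255°)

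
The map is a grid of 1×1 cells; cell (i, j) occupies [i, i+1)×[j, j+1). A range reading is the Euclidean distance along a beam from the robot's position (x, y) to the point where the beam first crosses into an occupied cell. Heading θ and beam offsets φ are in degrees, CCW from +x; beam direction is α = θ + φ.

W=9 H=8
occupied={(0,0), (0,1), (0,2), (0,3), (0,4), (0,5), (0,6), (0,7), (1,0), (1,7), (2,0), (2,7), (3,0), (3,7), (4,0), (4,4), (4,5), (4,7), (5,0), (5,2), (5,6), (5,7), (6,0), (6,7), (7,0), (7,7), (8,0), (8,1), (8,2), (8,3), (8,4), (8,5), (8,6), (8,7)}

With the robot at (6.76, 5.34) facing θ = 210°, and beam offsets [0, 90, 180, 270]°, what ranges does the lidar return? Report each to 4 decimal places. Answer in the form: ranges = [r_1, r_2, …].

ranges = [2.0323, 2.4800, 1.4318, 1.5200]

beam 1: φ=0°, α=210°
  d=(-0.8660,-0.5000)  start (6,5)  tX=0.8776 tY=0.6800  stride 1/|dx|=1.1547 1/|dy|=2.0000
    cross y-line → (6,4), t=0.6800
    cross x-line → (5,4), t=0.8776
    cross x-line → (4,4), t=2.0323 (wall)
  → r_1 = 2.0323
beam 2: φ=90°, α=300°
  d=(0.5000,-0.8660)  start (6,5)  tX=0.4800 tY=0.3926  stride 1/|dx|=2.0000 1/|dy|=1.1547
    cross y-line → (6,4), t=0.3926
    cross x-line → (7,4), t=0.4800
    cross y-line → (7,3), t=1.5473
    cross x-line → (8,3), t=2.4800 (wall)
  → r_2 = 2.4800
beam 3: φ=180°, α=30°
  d=(0.8660,0.5000)  start (6,5)  tX=0.2771 tY=1.3200  stride 1/|dx|=1.1547 1/|dy|=2.0000
    cross x-line → (7,5), t=0.2771
    cross y-line → (7,6), t=1.3200
    cross x-line → (8,6), t=1.4318 (wall)
  → r_3 = 1.4318
beam 4: φ=270°, α=120°
  d=(-0.5000,0.8660)  start (6,5)  tX=1.5200 tY=0.7621  stride 1/|dx|=2.0000 1/|dy|=1.1547
    cross y-line → (6,6), t=0.7621
    cross x-line → (5,6), t=1.5200 (wall)
  → r_4 = 1.5200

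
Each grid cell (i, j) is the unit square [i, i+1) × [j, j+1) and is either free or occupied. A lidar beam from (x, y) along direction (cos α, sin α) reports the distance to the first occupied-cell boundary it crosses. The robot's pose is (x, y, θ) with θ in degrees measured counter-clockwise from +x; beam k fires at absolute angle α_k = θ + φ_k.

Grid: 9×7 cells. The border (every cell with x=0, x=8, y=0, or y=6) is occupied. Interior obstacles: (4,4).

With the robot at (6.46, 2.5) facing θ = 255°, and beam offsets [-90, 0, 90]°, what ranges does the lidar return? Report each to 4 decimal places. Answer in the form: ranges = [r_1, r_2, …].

ranges = [5.6526, 1.5529, 1.5943]

beam 1: φ=-90°, α=165°
  dir = (cos 165°, sin 165°) = (-0.9659, 0.2588); from cell (6,2)
  next x-line at t=0.4762, next y-line at t=1.9319; Δt_x=1.0353, Δt_y=3.8637
    x: enter (5,2) at t=0.4762
    x: enter (4,2) at t=1.5115
    y: enter (4,3) at t=1.9319
    x: enter (3,3) at t=2.5468
    x: enter (2,3) at t=3.5821
    x: enter (1,3) at t=4.6173
    x: enter (0,3) at t=5.6526 ← occupied
  → r_1 = 5.6526
beam 2: φ=0°, α=255°
  dir = (cos 255°, sin 255°) = (-0.2588, -0.9659); from cell (6,2)
  next x-line at t=1.7773, next y-line at t=0.5176; Δt_x=3.8637, Δt_y=1.0353
    y: enter (6,1) at t=0.5176
    y: enter (6,0) at t=1.5529 ← occupied
  → r_2 = 1.5529
beam 3: φ=90°, α=345°
  dir = (cos 345°, sin 345°) = (0.9659, -0.2588); from cell (6,2)
  next x-line at t=0.5590, next y-line at t=1.9319; Δt_x=1.0353, Δt_y=3.8637
    x: enter (7,2) at t=0.5590
    x: enter (8,2) at t=1.5943 ← occupied
  → r_3 = 1.5943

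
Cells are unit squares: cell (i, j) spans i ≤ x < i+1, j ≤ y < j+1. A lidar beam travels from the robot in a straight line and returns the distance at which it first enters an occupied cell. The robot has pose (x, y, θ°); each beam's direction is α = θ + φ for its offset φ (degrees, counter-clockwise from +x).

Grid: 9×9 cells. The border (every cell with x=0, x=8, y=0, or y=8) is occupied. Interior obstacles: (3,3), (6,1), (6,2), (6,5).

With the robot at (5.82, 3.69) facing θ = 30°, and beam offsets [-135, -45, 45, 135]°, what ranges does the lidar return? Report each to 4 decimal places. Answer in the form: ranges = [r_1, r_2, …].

beam 1: φ=-135°, α=255°
  dir = (cos 255°, sin 255°) = (-0.2588, -0.9659); from cell (5,3)
  next x-line at t=3.1682, next y-line at t=0.7143; Δt_x=3.8637, Δt_y=1.0353
    y: enter (5,2) at t=0.7143
    y: enter (5,1) at t=1.7496
    y: enter (5,0) at t=2.7849 ← occupied
  → r_1 = 2.7849
beam 2: φ=-45°, α=345°
  dir = (cos 345°, sin 345°) = (0.9659, -0.2588); from cell (5,3)
  next x-line at t=0.1863, next y-line at t=2.6660; Δt_x=1.0353, Δt_y=3.8637
    x: enter (6,3) at t=0.1863
    x: enter (7,3) at t=1.2216
    x: enter (8,3) at t=2.2569 ← occupied
  → r_2 = 2.2569
beam 3: φ=45°, α=75°
  dir = (cos 75°, sin 75°) = (0.2588, 0.9659); from cell (5,3)
  next x-line at t=0.6955, next y-line at t=0.3209; Δt_x=3.8637, Δt_y=1.0353
    y: enter (5,4) at t=0.3209
    x: enter (6,4) at t=0.6955
    y: enter (6,5) at t=1.3562 ← occupied
  → r_3 = 1.3562
beam 4: φ=135°, α=165°
  dir = (cos 165°, sin 165°) = (-0.9659, 0.2588); from cell (5,3)
  next x-line at t=0.8489, next y-line at t=1.1977; Δt_x=1.0353, Δt_y=3.8637
    x: enter (4,3) at t=0.8489
    y: enter (4,4) at t=1.1977
    x: enter (3,4) at t=1.8842
    x: enter (2,4) at t=2.9195
    x: enter (1,4) at t=3.9548
    x: enter (0,4) at t=4.9900 ← occupied
  → r_4 = 4.9900

ranges = [2.7849, 2.2569, 1.3562, 4.9900]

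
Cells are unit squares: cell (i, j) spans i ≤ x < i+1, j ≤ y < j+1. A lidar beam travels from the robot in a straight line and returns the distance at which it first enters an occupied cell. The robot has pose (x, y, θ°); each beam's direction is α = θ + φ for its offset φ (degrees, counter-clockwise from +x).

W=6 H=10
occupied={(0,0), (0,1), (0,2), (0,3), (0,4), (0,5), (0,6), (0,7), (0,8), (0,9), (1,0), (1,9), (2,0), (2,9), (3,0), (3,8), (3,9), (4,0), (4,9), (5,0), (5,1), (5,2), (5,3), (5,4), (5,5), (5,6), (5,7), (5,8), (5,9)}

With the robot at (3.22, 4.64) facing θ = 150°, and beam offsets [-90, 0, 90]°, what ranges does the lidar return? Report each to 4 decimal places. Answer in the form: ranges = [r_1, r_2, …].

ranges = [3.5600, 2.5634, 4.2031]

beam 1: φ=-90°, α=60°
  d=(0.5000,0.8660)  start (3,4)  tX=1.5600 tY=0.4157  stride 1/|dx|=2.0000 1/|dy|=1.1547
    cross y-line → (3,5), t=0.4157
    cross x-line → (4,5), t=1.5600
    cross y-line → (4,6), t=1.5704
    cross y-line → (4,7), t=2.7251
    cross x-line → (5,7), t=3.5600 (wall)
  → r_1 = 3.5600
beam 2: φ=0°, α=150°
  d=(-0.8660,0.5000)  start (3,4)  tX=0.2540 tY=0.7200  stride 1/|dx|=1.1547 1/|dy|=2.0000
    cross x-line → (2,4), t=0.2540
    cross y-line → (2,5), t=0.7200
    cross x-line → (1,5), t=1.4087
    cross x-line → (0,5), t=2.5634 (wall)
  → r_2 = 2.5634
beam 3: φ=90°, α=240°
  d=(-0.5000,-0.8660)  start (3,4)  tX=0.4400 tY=0.7390  stride 1/|dx|=2.0000 1/|dy|=1.1547
    cross x-line → (2,4), t=0.4400
    cross y-line → (2,3), t=0.7390
    cross y-line → (2,2), t=1.8937
    cross x-line → (1,2), t=2.4400
    cross y-line → (1,1), t=3.0484
    cross y-line → (1,0), t=4.2031 (wall)
  → r_3 = 4.2031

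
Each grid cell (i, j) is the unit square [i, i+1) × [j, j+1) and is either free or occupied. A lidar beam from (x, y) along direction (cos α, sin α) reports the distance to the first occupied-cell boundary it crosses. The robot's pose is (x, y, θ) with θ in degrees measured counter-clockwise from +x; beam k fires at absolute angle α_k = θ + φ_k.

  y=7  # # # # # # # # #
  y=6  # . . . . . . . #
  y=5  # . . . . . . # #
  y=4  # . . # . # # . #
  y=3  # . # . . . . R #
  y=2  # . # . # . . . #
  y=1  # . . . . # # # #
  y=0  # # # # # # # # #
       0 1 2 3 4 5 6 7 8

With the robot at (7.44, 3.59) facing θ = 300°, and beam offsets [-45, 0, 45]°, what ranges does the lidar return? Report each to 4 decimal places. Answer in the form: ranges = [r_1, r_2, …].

beam 1: φ=-45°, α=255°
  direction (-0.2588, -0.9659); cell (7,3); t to first gridline: x 1.7000, y 0.6108 (then +3.8637 / +1.0353)
    (7,2) via y @ 0.6108
    (7,1) via y @ 1.6461  # hit
  → r_1 = 1.6461
beam 2: φ=0°, α=300°
  direction (0.5000, -0.8660); cell (7,3); t to first gridline: x 1.1200, y 0.6813 (then +2.0000 / +1.1547)
    (7,2) via y @ 0.6813
    (8,2) via x @ 1.1200  # hit
  → r_2 = 1.1200
beam 3: φ=45°, α=345°
  direction (0.9659, -0.2588); cell (7,3); t to first gridline: x 0.5798, y 2.2796 (then +1.0353 / +3.8637)
    (8,3) via x @ 0.5798  # hit
  → r_3 = 0.5798

ranges = [1.6461, 1.1200, 0.5798]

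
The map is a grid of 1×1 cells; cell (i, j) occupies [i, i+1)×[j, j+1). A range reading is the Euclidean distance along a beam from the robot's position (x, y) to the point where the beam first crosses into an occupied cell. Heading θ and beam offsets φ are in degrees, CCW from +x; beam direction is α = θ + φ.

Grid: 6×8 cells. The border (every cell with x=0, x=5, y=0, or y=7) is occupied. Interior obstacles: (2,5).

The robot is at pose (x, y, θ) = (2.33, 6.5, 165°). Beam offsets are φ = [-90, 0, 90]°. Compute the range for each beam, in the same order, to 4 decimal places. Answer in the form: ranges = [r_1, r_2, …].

beam 1: φ=-90°, α=75°
  cosα=0.2588 sinα=0.9659 | (2,6) | tMaxX 2.5887 tMaxY 0.5176 | tΔX 3.8637 tΔY 1.0353
    t=0.5176 [y] (2,7) — stop
  → r_1 = 0.5176
beam 2: φ=0°, α=165°
  cosα=-0.9659 sinα=0.2588 | (2,6) | tMaxX 0.3416 tMaxY 1.9319 | tΔX 1.0353 tΔY 3.8637
    t=0.3416 [x] (1,6)
    t=1.3769 [x] (0,6) — stop
  → r_2 = 1.3769
beam 3: φ=90°, α=255°
  cosα=-0.2588 sinα=-0.9659 | (2,6) | tMaxX 1.2750 tMaxY 0.5176 | tΔX 3.8637 tΔY 1.0353
    t=0.5176 [y] (2,5) — stop
  → r_3 = 0.5176

ranges = [0.5176, 1.3769, 0.5176]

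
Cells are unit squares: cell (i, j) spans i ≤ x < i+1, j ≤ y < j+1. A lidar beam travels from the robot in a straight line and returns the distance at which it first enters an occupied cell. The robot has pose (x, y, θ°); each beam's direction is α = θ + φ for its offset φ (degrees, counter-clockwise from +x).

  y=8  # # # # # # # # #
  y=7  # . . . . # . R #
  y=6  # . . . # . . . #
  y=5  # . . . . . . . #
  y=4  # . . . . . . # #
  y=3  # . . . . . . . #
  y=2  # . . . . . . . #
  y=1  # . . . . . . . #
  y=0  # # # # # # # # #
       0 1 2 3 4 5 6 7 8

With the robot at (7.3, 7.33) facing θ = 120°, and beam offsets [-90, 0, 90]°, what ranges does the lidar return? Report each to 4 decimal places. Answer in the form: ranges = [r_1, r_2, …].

beam 1: φ=-90°, α=30°
  dir = (cos 30°, sin 30°) = (0.8660, 0.5000); from cell (7,7)
  next x-line at t=0.8083, next y-line at t=1.3400; Δt_x=1.1547, Δt_y=2.0000
    x: enter (8,7) at t=0.8083 ← occupied
  → r_1 = 0.8083
beam 2: φ=0°, α=120°
  dir = (cos 120°, sin 120°) = (-0.5000, 0.8660); from cell (7,7)
  next x-line at t=0.6000, next y-line at t=0.7736; Δt_x=2.0000, Δt_y=1.1547
    x: enter (6,7) at t=0.6000
    y: enter (6,8) at t=0.7736 ← occupied
  → r_2 = 0.7736
beam 3: φ=90°, α=210°
  dir = (cos 210°, sin 210°) = (-0.8660, -0.5000); from cell (7,7)
  next x-line at t=0.3464, next y-line at t=0.6600; Δt_x=1.1547, Δt_y=2.0000
    x: enter (6,7) at t=0.3464
    y: enter (6,6) at t=0.6600
    x: enter (5,6) at t=1.5011
    x: enter (4,6) at t=2.6558 ← occupied
  → r_3 = 2.6558

ranges = [0.8083, 0.7736, 2.6558]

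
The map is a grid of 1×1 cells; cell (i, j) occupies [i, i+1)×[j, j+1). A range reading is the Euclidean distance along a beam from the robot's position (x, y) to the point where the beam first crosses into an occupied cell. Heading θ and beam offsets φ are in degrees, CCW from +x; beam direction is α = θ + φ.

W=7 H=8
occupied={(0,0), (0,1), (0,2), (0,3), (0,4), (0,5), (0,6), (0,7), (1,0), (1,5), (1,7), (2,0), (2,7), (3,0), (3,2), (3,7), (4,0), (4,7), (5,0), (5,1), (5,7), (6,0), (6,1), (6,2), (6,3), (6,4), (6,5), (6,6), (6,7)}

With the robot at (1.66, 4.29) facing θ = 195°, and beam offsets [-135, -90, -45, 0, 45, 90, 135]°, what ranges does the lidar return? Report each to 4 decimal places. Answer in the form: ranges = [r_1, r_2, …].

ranges = [3.1292, 0.7350, 0.7621, 0.6833, 1.3200, 3.4061, 2.5800]

beam 1: φ=-135°, α=60°
  d=(0.5000,0.8660)  start (1,4)  tX=0.6800 tY=0.8198  stride 1/|dx|=2.0000 1/|dy|=1.1547
    cross x-line → (2,4), t=0.6800
    cross y-line → (2,5), t=0.8198
    cross y-line → (2,6), t=1.9745
    cross x-line → (3,6), t=2.6800
    cross y-line → (3,7), t=3.1292 (wall)
  → r_1 = 3.1292
beam 2: φ=-90°, α=105°
  d=(-0.2588,0.9659)  start (1,4)  tX=2.5500 tY=0.7350  stride 1/|dx|=3.8637 1/|dy|=1.0353
    cross y-line → (1,5), t=0.7350 (wall)
  → r_2 = 0.7350
beam 3: φ=-45°, α=150°
  d=(-0.8660,0.5000)  start (1,4)  tX=0.7621 tY=1.4200  stride 1/|dx|=1.1547 1/|dy|=2.0000
    cross x-line → (0,4), t=0.7621 (wall)
  → r_3 = 0.7621
beam 4: φ=0°, α=195°
  d=(-0.9659,-0.2588)  start (1,4)  tX=0.6833 tY=1.1205  stride 1/|dx|=1.0353 1/|dy|=3.8637
    cross x-line → (0,4), t=0.6833 (wall)
  → r_4 = 0.6833
beam 5: φ=45°, α=240°
  d=(-0.5000,-0.8660)  start (1,4)  tX=1.3200 tY=0.3349  stride 1/|dx|=2.0000 1/|dy|=1.1547
    cross y-line → (1,3), t=0.3349
    cross x-line → (0,3), t=1.3200 (wall)
  → r_5 = 1.3200
beam 6: φ=90°, α=285°
  d=(0.2588,-0.9659)  start (1,4)  tX=1.3137 tY=0.3002  stride 1/|dx|=3.8637 1/|dy|=1.0353
    cross y-line → (1,3), t=0.3002
    cross x-line → (2,3), t=1.3137
    cross y-line → (2,2), t=1.3355
    cross y-line → (2,1), t=2.3708
    cross y-line → (2,0), t=3.4061 (wall)
  → r_6 = 3.4061
beam 7: φ=135°, α=330°
  d=(0.8660,-0.5000)  start (1,4)  tX=0.3926 tY=0.5800  stride 1/|dx|=1.1547 1/|dy|=2.0000
    cross x-line → (2,4), t=0.3926
    cross y-line → (2,3), t=0.5800
    cross x-line → (3,3), t=1.5473
    cross y-line → (3,2), t=2.5800 (wall)
  → r_7 = 2.5800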